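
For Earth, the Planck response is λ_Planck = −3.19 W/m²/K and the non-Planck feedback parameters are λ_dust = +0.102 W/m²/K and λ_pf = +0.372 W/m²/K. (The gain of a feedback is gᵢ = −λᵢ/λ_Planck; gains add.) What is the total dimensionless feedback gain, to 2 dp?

Convert to gains: g_dust = 0.102/3.19 = 0.03197; g_pf = 0.372/3.19 = 0.1166.
Total gain g = 0.14857.

0.15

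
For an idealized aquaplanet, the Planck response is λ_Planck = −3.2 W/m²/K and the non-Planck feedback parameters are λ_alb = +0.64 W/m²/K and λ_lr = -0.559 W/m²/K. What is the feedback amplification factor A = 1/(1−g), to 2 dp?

Convert to gains: g_alb = 0.64/3.2 = 0.2; g_lr = -0.559/3.2 = -0.1747.
Total gain g = 0.0253.
A = 1/(1 − 0.0253) = 1.03.

1.03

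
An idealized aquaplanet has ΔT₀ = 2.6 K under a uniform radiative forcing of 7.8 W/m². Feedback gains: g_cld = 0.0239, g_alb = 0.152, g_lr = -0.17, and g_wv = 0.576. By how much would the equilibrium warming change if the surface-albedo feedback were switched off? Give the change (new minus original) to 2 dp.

Original: g = 0.5819, ΔT = 2.6/(1−0.5819) = 6.2186 K.
Without surface-albedo: g' = 0.4299, ΔT' = 2.6/(1−0.4299) = 4.5606 K.
Change = 4.5606 − 6.2186 = -1.66 K.

-1.66 K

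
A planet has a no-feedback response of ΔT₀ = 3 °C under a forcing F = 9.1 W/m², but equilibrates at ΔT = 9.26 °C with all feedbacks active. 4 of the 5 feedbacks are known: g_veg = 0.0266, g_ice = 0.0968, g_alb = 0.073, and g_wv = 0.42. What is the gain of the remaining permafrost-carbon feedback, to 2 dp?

0.06

Amplification A = ΔT/ΔT₀ = 9.26/3 = 3.087.
Total gain g = 1 − 1/A = 1 − 1/3.087 = 0.6761.
Known gains sum to 0.0266 + 0.0968 + 0.073 + 0.42 = 0.6164.
g_pf = 0.6761 − 0.6164 = 0.06.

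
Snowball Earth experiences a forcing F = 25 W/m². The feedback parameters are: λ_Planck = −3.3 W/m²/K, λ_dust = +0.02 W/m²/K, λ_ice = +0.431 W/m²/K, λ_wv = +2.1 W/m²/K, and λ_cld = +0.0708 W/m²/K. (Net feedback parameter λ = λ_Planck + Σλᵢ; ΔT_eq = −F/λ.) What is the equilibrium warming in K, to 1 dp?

36.9 K

Net feedback parameter λ = (−3.3) + (+0.02) + (+0.431) + (+2.1) + (+0.0708) = -0.6782 W/m²/K.
ΔT = −F/λ = −25/(-0.6782) = 36.9 K.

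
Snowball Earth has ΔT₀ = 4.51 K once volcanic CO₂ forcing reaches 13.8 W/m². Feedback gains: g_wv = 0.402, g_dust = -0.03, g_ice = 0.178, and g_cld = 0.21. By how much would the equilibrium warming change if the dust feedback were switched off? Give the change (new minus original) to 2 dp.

Original: g = 0.76, ΔT = 4.51/(1−0.76) = 18.7917 K.
Without dust: g' = 0.79, ΔT' = 4.51/(1−0.79) = 21.4762 K.
Change = 21.4762 − 18.7917 = 2.68 K.

2.68 K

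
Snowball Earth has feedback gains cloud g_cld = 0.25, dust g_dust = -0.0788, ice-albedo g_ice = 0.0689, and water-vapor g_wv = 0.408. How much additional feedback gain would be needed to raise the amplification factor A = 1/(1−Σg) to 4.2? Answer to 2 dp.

Current total gain = 0.6481.
Target gain for A = 4.2: g* = 1 − 1/4.2 = 0.7619.
Additional gain needed = 0.7619 − 0.6481 = 0.11.

0.11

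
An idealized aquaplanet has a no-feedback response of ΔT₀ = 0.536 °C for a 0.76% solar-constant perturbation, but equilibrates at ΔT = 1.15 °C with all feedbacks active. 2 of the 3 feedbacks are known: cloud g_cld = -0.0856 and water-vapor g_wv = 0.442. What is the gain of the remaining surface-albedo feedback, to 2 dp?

0.18

Amplification A = ΔT/ΔT₀ = 1.15/0.536 = 2.146.
Total gain g = 1 − 1/A = 1 − 1/2.146 = 0.534.
Known gains sum to -0.0856 + 0.442 = 0.3564.
g_alb = 0.534 − 0.3564 = 0.18.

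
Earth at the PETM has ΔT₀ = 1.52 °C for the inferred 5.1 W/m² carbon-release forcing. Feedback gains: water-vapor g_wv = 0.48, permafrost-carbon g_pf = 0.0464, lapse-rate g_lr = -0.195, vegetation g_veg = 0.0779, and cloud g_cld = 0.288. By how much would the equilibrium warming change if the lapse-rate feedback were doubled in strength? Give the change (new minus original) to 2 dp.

Original: g = 0.6973, ΔT = 1.52/(1−0.6973) = 5.0215 °C.
With doubled lapse-rate: g' = 0.5023, ΔT' = 1.52/(1−0.5023) = 3.0540 °C.
Change = 3.0540 − 5.0215 = -1.97 °C.

-1.97 °C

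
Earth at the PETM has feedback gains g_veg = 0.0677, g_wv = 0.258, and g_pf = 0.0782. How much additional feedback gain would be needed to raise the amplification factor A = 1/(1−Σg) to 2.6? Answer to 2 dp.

Current total gain = 0.4039.
Target gain for A = 2.6: g* = 1 − 1/2.6 = 0.6154.
Additional gain needed = 0.6154 − 0.4039 = 0.21.

0.21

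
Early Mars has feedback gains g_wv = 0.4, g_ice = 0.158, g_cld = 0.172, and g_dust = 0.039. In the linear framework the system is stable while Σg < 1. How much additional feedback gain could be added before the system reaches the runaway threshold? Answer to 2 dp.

Current total gain = 0.4 + 0.158 + 0.172 + 0.039 = 0.769.
Margin to runaway = 1 − 0.769 = 0.23.

0.23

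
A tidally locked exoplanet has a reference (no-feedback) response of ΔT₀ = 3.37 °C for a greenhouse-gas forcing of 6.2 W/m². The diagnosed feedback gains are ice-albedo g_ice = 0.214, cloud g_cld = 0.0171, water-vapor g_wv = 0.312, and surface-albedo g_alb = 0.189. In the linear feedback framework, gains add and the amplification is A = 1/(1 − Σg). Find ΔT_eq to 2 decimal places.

Total gain g = 0.214 + 0.0171 + 0.312 + 0.189 = 0.7321.
Amplification A = 1/(1 − 0.7321) = 3.733.
ΔT = 3.37 × 3.733 = 12.58 °C.

12.58 °C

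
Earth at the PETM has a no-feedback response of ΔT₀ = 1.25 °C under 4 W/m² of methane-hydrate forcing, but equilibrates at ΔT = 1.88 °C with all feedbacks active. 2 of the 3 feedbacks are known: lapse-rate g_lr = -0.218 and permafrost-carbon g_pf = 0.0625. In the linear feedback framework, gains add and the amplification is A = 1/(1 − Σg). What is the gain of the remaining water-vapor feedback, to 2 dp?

0.49

Amplification A = ΔT/ΔT₀ = 1.88/1.25 = 1.504.
Total gain g = 1 − 1/A = 1 − 1/1.504 = 0.3351.
Known gains sum to -0.218 + 0.0625 = -0.1555.
g_wv = 0.3351 + 0.1555 = 0.49.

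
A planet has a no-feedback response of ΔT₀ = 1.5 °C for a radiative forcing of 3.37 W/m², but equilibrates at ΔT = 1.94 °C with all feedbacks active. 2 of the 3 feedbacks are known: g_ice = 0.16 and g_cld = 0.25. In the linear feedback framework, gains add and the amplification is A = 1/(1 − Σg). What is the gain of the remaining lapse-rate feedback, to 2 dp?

-0.18

Amplification A = ΔT/ΔT₀ = 1.94/1.5 = 1.293.
Total gain g = 1 − 1/A = 1 − 1/1.293 = 0.2266.
Known gains sum to 0.16 + 0.25 = 0.41.
g_lr = 0.2266 − 0.41 = -0.18.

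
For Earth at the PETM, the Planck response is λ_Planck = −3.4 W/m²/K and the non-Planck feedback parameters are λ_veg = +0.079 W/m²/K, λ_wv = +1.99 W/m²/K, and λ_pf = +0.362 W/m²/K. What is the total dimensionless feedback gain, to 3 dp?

Convert to gains: g_veg = 0.079/3.4 = 0.02324; g_wv = 1.99/3.4 = 0.5853; g_pf = 0.362/3.4 = 0.1065.
Total gain g = 0.71504.

0.715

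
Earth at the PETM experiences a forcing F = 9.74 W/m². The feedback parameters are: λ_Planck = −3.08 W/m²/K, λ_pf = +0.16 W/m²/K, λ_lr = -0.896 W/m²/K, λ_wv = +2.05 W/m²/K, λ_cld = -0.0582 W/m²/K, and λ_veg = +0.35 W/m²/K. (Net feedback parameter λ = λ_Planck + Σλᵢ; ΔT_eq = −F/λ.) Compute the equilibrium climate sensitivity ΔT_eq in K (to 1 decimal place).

Net feedback parameter λ = (−3.08) + (+0.16) + (-0.896) + (+2.05) + (-0.0582) + (+0.35) = -1.4742 W/m²/K.
ΔT = −F/λ = −9.74/(-1.4742) = 6.6 K.

6.6 K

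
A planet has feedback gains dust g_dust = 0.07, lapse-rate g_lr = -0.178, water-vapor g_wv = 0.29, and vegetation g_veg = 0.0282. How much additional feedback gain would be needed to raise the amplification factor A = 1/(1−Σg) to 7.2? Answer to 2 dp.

0.65

Current total gain = 0.2102.
Target gain for A = 7.2: g* = 1 − 1/7.2 = 0.8611.
Additional gain needed = 0.8611 − 0.2102 = 0.65.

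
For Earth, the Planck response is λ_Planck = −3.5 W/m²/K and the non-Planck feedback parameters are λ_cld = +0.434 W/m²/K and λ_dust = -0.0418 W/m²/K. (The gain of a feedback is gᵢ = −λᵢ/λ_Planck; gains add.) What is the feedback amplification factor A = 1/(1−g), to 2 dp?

Convert to gains: g_cld = 0.434/3.5 = 0.124; g_dust = -0.0418/3.5 = -0.01194.
Total gain g = 0.11206.
A = 1/(1 − 0.11206) = 1.13.

1.13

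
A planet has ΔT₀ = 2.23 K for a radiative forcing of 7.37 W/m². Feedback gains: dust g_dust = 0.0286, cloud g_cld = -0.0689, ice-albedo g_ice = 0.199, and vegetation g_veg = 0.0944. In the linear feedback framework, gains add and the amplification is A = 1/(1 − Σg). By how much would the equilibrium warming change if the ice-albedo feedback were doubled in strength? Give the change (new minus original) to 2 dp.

1.08 K

Original: g = 0.2531, ΔT = 2.23/(1−0.2531) = 2.9857 K.
With doubled ice-albedo: g' = 0.4521, ΔT' = 2.23/(1−0.4521) = 4.0701 K.
Change = 4.0701 − 2.9857 = 1.08 K.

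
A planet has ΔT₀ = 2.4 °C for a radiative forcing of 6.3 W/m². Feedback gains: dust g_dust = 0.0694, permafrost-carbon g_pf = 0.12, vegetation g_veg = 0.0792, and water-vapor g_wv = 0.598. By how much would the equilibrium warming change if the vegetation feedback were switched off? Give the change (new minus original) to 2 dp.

-6.70 °C

Original: g = 0.8666, ΔT = 2.4/(1−0.8666) = 17.9910 °C.
Without vegetation: g' = 0.7874, ΔT' = 2.4/(1−0.7874) = 11.2888 °C.
Change = 11.2888 − 17.9910 = -6.70 °C.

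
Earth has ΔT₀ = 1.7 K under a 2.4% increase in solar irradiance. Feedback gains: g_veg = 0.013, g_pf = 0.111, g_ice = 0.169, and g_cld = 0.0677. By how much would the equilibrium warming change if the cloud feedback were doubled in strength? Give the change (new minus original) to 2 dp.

Original: g = 0.3607, ΔT = 1.7/(1−0.3607) = 2.6592 K.
With doubled cloud: g' = 0.4284, ΔT' = 1.7/(1−0.4284) = 2.9741 K.
Change = 2.9741 − 2.6592 = 0.31 K.

0.31 K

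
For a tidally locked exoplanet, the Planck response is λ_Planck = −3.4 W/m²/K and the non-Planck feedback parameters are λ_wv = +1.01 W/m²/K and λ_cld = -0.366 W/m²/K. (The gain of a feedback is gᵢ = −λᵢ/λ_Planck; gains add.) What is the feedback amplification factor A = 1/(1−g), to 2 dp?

1.23

Convert to gains: g_wv = 1.01/3.4 = 0.2971; g_cld = -0.366/3.4 = -0.1076.
Total gain g = 0.1895.
A = 1/(1 − 0.1895) = 1.23.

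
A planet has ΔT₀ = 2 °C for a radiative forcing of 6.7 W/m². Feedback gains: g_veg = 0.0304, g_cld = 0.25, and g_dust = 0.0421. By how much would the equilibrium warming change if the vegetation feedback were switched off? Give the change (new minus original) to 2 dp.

Original: g = 0.3225, ΔT = 2/(1−0.3225) = 2.9520 °C.
Without vegetation: g' = 0.2921, ΔT' = 2/(1−0.2921) = 2.8253 °C.
Change = 2.8253 − 2.9520 = -0.13 °C.

-0.13 °C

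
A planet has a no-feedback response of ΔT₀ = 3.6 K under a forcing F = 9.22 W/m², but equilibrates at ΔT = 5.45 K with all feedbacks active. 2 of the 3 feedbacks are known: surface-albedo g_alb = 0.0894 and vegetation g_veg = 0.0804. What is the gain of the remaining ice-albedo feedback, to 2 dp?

Amplification A = ΔT/ΔT₀ = 5.45/3.6 = 1.514.
Total gain g = 1 − 1/A = 1 − 1/1.514 = 0.3395.
Known gains sum to 0.0894 + 0.0804 = 0.1698.
g_ice = 0.3395 − 0.1698 = 0.17.

0.17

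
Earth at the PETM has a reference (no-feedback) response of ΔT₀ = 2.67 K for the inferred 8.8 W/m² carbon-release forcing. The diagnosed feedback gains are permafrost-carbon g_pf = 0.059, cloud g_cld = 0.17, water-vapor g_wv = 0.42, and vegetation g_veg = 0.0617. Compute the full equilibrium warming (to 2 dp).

9.23 K

Total gain g = 0.059 + 0.17 + 0.42 + 0.0617 = 0.7107.
Amplification A = 1/(1 − 0.7107) = 3.457.
ΔT = 2.67 × 3.457 = 9.23 K.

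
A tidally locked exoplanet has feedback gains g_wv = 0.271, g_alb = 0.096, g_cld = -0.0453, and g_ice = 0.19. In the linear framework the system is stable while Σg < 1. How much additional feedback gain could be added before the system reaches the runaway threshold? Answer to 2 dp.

0.49

Current total gain = 0.271 + 0.096 − 0.0453 + 0.19 = 0.5117.
Margin to runaway = 1 − 0.5117 = 0.49.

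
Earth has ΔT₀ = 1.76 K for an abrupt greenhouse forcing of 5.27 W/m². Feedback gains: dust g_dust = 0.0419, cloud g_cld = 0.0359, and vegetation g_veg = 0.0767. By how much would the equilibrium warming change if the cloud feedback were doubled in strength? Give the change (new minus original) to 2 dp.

Original: g = 0.1545, ΔT = 1.76/(1−0.1545) = 2.0816 K.
With doubled cloud: g' = 0.1904, ΔT' = 1.76/(1−0.1904) = 2.1739 K.
Change = 2.1739 − 2.0816 = 0.09 K.

0.09 K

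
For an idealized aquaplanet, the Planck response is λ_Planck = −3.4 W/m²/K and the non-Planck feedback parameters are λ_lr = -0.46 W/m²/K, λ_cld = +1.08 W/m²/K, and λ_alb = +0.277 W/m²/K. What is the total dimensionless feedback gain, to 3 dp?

Convert to gains: g_lr = -0.46/3.4 = -0.1353; g_cld = 1.08/3.4 = 0.3176; g_alb = 0.277/3.4 = 0.08147.
Total gain g = 0.26377.

0.264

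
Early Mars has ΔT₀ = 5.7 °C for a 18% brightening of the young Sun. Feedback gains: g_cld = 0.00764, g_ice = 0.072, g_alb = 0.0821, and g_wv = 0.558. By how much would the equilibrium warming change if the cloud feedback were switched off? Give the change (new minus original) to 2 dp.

-0.54 °C

Original: g = 0.71974, ΔT = 5.7/(1−0.71974) = 20.3383 °C.
Without cloud: g' = 0.7121, ΔT' = 5.7/(1−0.7121) = 19.7985 °C.
Change = 19.7985 − 20.3383 = -0.54 °C.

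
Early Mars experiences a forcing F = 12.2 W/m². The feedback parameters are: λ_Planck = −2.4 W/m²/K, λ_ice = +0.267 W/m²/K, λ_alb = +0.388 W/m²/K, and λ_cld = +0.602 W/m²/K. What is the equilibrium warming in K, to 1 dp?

10.7 K

Net feedback parameter λ = (−2.4) + (+0.267) + (+0.388) + (+0.602) = -1.143 W/m²/K.
ΔT = −F/λ = −12.2/(-1.143) = 10.7 K.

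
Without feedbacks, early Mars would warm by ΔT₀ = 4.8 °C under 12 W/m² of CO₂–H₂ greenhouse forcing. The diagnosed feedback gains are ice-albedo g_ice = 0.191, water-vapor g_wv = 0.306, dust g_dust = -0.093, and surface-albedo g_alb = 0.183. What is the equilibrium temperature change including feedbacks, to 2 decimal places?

Total gain g = 0.191 + 0.306 − 0.093 + 0.183 = 0.587.
Amplification A = 1/(1 − 0.587) = 2.421.
ΔT = 4.8 × 2.421 = 11.62 °C.

11.62 °C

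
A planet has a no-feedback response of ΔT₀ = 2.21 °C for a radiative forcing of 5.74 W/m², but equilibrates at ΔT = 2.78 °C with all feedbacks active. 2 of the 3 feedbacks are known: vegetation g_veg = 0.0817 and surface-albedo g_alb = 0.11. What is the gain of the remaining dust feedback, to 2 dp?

Amplification A = ΔT/ΔT₀ = 2.78/2.21 = 1.258.
Total gain g = 1 − 1/A = 1 − 1/1.258 = 0.2051.
Known gains sum to 0.0817 + 0.11 = 0.1917.
g_dust = 0.2051 − 0.1917 = 0.01.

0.01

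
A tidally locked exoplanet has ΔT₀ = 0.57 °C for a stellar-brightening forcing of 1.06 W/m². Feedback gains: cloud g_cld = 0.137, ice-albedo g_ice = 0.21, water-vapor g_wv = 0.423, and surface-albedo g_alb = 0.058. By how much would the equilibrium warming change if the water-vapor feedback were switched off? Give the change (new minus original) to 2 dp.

-2.36 °C

Original: g = 0.828, ΔT = 0.57/(1−0.828) = 3.3140 °C.
Without water-vapor: g' = 0.405, ΔT' = 0.57/(1−0.405) = 0.9580 °C.
Change = 0.9580 − 3.3140 = -2.36 °C.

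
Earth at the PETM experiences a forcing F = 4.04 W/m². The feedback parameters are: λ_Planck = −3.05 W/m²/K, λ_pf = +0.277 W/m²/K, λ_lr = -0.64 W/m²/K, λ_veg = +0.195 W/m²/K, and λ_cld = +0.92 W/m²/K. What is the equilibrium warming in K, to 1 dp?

1.8 K

Net feedback parameter λ = (−3.05) + (+0.277) + (-0.64) + (+0.195) + (+0.92) = -2.298 W/m²/K.
ΔT = −F/λ = −4.04/(-2.298) = 1.8 K.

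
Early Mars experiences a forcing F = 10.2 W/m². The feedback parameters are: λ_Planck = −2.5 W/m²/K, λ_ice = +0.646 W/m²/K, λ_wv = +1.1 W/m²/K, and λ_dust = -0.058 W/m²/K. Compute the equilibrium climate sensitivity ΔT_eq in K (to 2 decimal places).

Net feedback parameter λ = (−2.5) + (+0.646) + (+1.1) + (-0.058) = -0.812 W/m²/K.
ΔT = −F/λ = −10.2/(-0.812) = 12.56 K.

12.56 K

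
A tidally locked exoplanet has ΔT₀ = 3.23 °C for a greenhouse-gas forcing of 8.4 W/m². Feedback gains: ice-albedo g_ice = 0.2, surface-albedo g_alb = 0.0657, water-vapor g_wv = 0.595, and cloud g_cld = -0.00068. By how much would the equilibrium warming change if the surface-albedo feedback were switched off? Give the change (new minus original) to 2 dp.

Original: g = 0.86002, ΔT = 3.23/(1−0.86002) = 23.0747 °C.
Without surface-albedo: g' = 0.79432, ΔT' = 3.23/(1−0.79432) = 15.7040 °C.
Change = 15.7040 − 23.0747 = -7.37 °C.

-7.37 °C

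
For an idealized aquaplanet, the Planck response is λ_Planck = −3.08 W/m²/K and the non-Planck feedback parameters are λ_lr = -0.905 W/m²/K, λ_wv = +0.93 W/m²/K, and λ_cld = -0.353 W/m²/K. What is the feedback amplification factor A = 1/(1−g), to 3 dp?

Convert to gains: g_lr = -0.905/3.08 = -0.2938; g_wv = 0.93/3.08 = 0.3019; g_cld = -0.353/3.08 = -0.1146.
Total gain g = -0.1065.
A = 1/(1 + 0.1065) = 0.904.

0.904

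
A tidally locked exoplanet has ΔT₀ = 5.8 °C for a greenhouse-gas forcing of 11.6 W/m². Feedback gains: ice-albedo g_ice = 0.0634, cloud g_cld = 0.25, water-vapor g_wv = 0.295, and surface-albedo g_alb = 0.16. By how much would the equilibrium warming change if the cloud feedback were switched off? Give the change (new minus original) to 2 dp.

-13.00 °C

Original: g = 0.7684, ΔT = 5.8/(1−0.7684) = 25.0432 °C.
Without cloud: g' = 0.5184, ΔT' = 5.8/(1−0.5184) = 12.0432 °C.
Change = 12.0432 − 25.0432 = -13.00 °C.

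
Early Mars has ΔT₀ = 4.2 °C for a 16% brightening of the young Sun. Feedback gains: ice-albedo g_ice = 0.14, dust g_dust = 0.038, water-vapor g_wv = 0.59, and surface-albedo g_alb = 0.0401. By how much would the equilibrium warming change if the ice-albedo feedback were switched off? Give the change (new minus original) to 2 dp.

Original: g = 0.8081, ΔT = 4.2/(1−0.8081) = 21.8864 °C.
Without ice-albedo: g' = 0.6681, ΔT' = 4.2/(1−0.6681) = 12.6544 °C.
Change = 12.6544 − 21.8864 = -9.23 °C.

-9.23 °C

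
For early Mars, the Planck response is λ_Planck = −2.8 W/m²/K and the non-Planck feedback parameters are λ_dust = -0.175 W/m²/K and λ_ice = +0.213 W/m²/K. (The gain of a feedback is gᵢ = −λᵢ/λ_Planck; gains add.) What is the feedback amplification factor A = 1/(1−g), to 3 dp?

1.014

Convert to gains: g_dust = -0.175/2.8 = -0.0625; g_ice = 0.213/2.8 = 0.07607.
Total gain g = 0.01357.
A = 1/(1 − 0.01357) = 1.014.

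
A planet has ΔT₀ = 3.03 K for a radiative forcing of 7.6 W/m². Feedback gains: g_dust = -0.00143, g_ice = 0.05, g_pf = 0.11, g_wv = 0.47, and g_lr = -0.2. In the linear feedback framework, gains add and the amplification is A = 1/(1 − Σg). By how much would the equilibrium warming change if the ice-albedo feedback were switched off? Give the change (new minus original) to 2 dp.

Original: g = 0.42857, ΔT = 3.03/(1−0.42857) = 5.3025 K.
Without ice-albedo: g' = 0.37857, ΔT' = 3.03/(1−0.37857) = 4.8759 K.
Change = 4.8759 − 5.3025 = -0.43 K.

-0.43 K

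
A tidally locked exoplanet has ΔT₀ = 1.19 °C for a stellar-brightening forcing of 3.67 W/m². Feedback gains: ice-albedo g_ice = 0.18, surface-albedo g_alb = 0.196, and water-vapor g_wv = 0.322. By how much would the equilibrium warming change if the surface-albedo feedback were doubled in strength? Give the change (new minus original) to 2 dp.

7.29 °C

Original: g = 0.698, ΔT = 1.19/(1−0.698) = 3.9404 °C.
With doubled surface-albedo: g' = 0.894, ΔT' = 1.19/(1−0.894) = 11.2264 °C.
Change = 11.2264 − 3.9404 = 7.29 °C.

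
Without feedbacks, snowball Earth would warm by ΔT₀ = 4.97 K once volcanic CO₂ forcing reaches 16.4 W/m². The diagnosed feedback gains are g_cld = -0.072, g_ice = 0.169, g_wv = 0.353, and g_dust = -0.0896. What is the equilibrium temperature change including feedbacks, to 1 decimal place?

7.8 K

Total gain g = -0.072 + 0.169 + 0.353 − 0.0896 = 0.3604.
Amplification A = 1/(1 − 0.3604) = 1.563.
ΔT = 4.97 × 1.563 = 7.8 K.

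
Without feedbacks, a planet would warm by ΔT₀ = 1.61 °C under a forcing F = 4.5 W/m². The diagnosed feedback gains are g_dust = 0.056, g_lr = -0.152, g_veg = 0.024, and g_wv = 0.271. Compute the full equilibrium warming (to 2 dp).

Total gain g = 0.056 − 0.152 + 0.024 + 0.271 = 0.199.
Amplification A = 1/(1 − 0.199) = 1.248.
ΔT = 1.61 × 1.248 = 2.01 °C.

2.01 °C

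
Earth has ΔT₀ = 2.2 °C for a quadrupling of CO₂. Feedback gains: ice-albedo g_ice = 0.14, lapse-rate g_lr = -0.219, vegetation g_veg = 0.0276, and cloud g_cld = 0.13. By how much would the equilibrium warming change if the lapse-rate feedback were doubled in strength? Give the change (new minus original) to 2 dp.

-0.46 °C

Original: g = 0.0786, ΔT = 2.2/(1−0.0786) = 2.3877 °C.
With doubled lapse-rate: g' = -0.1404, ΔT' = 2.2/(1+0.1404) = 1.9291 °C.
Change = 1.9291 − 2.3877 = -0.46 °C.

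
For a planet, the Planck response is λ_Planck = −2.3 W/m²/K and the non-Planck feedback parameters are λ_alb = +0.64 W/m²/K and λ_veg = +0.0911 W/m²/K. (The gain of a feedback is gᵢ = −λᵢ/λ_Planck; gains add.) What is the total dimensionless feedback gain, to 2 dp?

0.32

Convert to gains: g_alb = 0.64/2.3 = 0.2783; g_veg = 0.0911/2.3 = 0.03961.
Total gain g = 0.31791.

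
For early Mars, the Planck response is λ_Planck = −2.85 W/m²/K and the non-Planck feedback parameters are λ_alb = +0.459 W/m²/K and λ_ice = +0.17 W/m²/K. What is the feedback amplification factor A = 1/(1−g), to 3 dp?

1.283

Convert to gains: g_alb = 0.459/2.85 = 0.1611; g_ice = 0.17/2.85 = 0.05965.
Total gain g = 0.22075.
A = 1/(1 − 0.22075) = 1.283.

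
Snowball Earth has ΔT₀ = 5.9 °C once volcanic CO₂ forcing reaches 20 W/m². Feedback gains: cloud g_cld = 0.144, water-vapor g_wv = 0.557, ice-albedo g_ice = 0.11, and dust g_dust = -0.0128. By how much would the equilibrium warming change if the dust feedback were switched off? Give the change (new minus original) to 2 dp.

1.98 °C

Original: g = 0.7982, ΔT = 5.9/(1−0.7982) = 29.2369 °C.
Without dust: g' = 0.811, ΔT' = 5.9/(1−0.811) = 31.2169 °C.
Change = 31.2169 − 29.2369 = 1.98 °C.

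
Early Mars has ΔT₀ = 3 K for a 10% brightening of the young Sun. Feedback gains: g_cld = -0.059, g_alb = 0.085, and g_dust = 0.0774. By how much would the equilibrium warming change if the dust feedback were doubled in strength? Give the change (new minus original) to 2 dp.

0.32 K

Original: g = 0.1034, ΔT = 3/(1−0.1034) = 3.3460 K.
With doubled dust: g' = 0.1808, ΔT' = 3/(1−0.1808) = 3.6621 K.
Change = 3.6621 − 3.3460 = 0.32 K.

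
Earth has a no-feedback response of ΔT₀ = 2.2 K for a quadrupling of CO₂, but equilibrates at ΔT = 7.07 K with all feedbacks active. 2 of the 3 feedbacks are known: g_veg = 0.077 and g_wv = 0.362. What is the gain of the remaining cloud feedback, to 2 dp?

Amplification A = ΔT/ΔT₀ = 7.07/2.2 = 3.214.
Total gain g = 1 − 1/A = 1 − 1/3.214 = 0.6889.
Known gains sum to 0.077 + 0.362 = 0.439.
g_cld = 0.6889 − 0.439 = 0.25.

0.25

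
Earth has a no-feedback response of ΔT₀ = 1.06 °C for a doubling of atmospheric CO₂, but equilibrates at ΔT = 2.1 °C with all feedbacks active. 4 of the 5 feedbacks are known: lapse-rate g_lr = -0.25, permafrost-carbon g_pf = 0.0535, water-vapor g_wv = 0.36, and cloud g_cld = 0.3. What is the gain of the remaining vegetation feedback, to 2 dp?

0.03

Amplification A = ΔT/ΔT₀ = 2.1/1.06 = 1.981.
Total gain g = 1 − 1/A = 1 − 1/1.981 = 0.4952.
Known gains sum to -0.25 + 0.0535 + 0.36 + 0.3 = 0.4635.
g_veg = 0.4952 − 0.4635 = 0.03.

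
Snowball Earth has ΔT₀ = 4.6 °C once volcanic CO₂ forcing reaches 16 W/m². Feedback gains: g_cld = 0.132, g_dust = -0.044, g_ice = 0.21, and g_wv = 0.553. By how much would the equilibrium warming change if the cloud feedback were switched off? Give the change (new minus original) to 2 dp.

-14.50 °C

Original: g = 0.851, ΔT = 4.6/(1−0.851) = 30.8725 °C.
Without cloud: g' = 0.719, ΔT' = 4.6/(1−0.719) = 16.3701 °C.
Change = 16.3701 − 30.8725 = -14.50 °C.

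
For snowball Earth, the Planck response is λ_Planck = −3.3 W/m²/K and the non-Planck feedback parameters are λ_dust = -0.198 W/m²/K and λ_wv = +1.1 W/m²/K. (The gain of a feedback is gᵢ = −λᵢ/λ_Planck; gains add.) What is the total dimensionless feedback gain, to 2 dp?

Convert to gains: g_dust = -0.198/3.3 = -0.06; g_wv = 1.1/3.3 = 0.3333.
Total gain g = 0.2733.

0.27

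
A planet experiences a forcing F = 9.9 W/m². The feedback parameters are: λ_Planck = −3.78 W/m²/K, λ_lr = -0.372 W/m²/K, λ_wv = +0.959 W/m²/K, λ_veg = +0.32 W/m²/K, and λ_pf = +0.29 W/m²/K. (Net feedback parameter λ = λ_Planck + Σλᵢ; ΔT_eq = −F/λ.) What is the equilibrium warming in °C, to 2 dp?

Net feedback parameter λ = (−3.78) + (-0.372) + (+0.959) + (+0.32) + (+0.29) = -2.583 W/m²/K.
ΔT = −F/λ = −9.9/(-2.583) = 3.83 °C.

3.83 °C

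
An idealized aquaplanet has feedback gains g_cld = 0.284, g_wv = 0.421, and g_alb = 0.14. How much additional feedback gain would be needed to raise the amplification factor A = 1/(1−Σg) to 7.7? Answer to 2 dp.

Current total gain = 0.845.
Target gain for A = 7.7: g* = 1 − 1/7.7 = 0.8701.
Additional gain needed = 0.8701 − 0.845 = 0.03.

0.03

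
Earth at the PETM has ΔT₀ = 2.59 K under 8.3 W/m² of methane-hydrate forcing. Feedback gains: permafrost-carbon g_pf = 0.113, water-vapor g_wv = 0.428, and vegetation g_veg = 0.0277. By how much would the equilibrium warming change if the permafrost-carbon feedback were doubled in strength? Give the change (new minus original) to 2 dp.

2.13 K

Original: g = 0.5687, ΔT = 2.59/(1−0.5687) = 6.0051 K.
With doubled permafrost-carbon: g' = 0.6817, ΔT' = 2.59/(1−0.6817) = 8.1370 K.
Change = 8.1370 − 6.0051 = 2.13 K.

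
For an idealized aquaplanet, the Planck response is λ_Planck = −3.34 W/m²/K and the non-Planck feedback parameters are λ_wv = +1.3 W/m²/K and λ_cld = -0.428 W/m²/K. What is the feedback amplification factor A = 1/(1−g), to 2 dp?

1.35

Convert to gains: g_wv = 1.3/3.34 = 0.3892; g_cld = -0.428/3.34 = -0.1281.
Total gain g = 0.2611.
A = 1/(1 − 0.2611) = 1.35.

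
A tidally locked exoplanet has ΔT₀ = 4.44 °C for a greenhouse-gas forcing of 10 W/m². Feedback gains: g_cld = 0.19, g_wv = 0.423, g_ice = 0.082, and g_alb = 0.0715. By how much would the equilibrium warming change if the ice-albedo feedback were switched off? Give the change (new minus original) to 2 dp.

-4.94 °C

Original: g = 0.7665, ΔT = 4.44/(1−0.7665) = 19.0150 °C.
Without ice-albedo: g' = 0.6845, ΔT' = 4.44/(1−0.6845) = 14.0729 °C.
Change = 14.0729 − 19.0150 = -4.94 °C.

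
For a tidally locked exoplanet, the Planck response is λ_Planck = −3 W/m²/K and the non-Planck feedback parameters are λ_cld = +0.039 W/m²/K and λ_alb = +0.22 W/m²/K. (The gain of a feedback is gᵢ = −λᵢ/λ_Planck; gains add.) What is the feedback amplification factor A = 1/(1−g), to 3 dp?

Convert to gains: g_cld = 0.039/3 = 0.013; g_alb = 0.22/3 = 0.07333.
Total gain g = 0.08633.
A = 1/(1 − 0.08633) = 1.094.

1.094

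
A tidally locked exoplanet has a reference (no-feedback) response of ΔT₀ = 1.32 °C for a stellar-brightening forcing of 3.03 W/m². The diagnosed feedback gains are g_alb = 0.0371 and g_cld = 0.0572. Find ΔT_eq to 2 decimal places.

Total gain g = 0.0371 + 0.0572 = 0.0943.
Amplification A = 1/(1 − 0.0943) = 1.104.
ΔT = 1.32 × 1.104 = 1.46 °C.

1.46 °C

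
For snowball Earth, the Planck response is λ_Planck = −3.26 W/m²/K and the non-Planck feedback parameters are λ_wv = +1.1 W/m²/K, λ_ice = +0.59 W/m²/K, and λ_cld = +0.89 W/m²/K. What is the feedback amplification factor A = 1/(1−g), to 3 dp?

Convert to gains: g_wv = 1.1/3.26 = 0.3374; g_ice = 0.59/3.26 = 0.181; g_cld = 0.89/3.26 = 0.273.
Total gain g = 0.7914.
A = 1/(1 − 0.7914) = 4.794.

4.794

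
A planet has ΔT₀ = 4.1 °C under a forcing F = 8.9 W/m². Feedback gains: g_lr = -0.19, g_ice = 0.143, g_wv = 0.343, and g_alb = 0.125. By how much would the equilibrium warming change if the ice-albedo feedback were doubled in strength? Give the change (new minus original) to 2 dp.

Original: g = 0.421, ΔT = 4.1/(1−0.421) = 7.0812 °C.
With doubled ice-albedo: g' = 0.564, ΔT' = 4.1/(1−0.564) = 9.4037 °C.
Change = 9.4037 − 7.0812 = 2.32 °C.

2.32 °C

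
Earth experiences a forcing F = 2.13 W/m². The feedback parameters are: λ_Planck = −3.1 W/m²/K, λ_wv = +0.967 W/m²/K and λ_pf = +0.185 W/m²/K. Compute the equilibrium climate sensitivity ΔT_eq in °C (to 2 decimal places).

1.09 °C

Net feedback parameter λ = (−3.1) + (+0.967) + (+0.185) = -1.948 W/m²/K.
ΔT = −F/λ = −2.13/(-1.948) = 1.09 °C.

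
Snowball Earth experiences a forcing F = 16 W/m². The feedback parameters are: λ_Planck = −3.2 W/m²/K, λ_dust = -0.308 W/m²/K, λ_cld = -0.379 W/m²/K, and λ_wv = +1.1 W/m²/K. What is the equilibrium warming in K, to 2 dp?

5.74 K

Net feedback parameter λ = (−3.2) + (-0.308) + (-0.379) + (+1.1) = -2.787 W/m²/K.
ΔT = −F/λ = −16/(-2.787) = 5.74 K.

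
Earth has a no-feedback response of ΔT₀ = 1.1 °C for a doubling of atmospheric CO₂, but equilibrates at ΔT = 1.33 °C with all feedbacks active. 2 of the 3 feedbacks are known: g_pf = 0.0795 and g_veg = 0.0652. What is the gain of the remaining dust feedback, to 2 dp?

0.03

Amplification A = ΔT/ΔT₀ = 1.33/1.1 = 1.209.
Total gain g = 1 − 1/A = 1 − 1/1.209 = 0.1729.
Known gains sum to 0.0795 + 0.0652 = 0.1447.
g_dust = 0.1729 − 0.1447 = 0.03.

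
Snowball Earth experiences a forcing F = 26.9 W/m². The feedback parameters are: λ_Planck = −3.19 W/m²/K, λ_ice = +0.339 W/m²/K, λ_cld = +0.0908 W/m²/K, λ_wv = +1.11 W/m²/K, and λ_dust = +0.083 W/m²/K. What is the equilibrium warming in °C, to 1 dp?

Net feedback parameter λ = (−3.19) + (+0.339) + (+0.0908) + (+1.11) + (+0.083) = -1.5672 W/m²/K.
ΔT = −F/λ = −26.9/(-1.5672) = 17.2 °C.

17.2 °C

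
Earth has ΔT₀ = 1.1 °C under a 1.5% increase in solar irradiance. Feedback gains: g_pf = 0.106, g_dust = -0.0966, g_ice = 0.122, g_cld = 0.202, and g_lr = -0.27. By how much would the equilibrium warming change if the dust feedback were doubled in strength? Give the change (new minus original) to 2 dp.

-0.11 °C

Original: g = 0.0634, ΔT = 1.1/(1−0.0634) = 1.1745 °C.
With doubled dust: g' = -0.0332, ΔT' = 1.1/(1+0.0332) = 1.0647 °C.
Change = 1.0647 − 1.1745 = -0.11 °C.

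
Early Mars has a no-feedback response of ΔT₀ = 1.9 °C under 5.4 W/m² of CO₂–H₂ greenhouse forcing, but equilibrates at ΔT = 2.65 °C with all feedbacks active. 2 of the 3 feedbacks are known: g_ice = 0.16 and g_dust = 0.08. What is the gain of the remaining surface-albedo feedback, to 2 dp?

Amplification A = ΔT/ΔT₀ = 2.65/1.9 = 1.395.
Total gain g = 1 − 1/A = 1 − 1/1.395 = 0.2832.
Known gains sum to 0.16 + 0.08 = 0.24.
g_alb = 0.2832 − 0.24 = 0.04.

0.04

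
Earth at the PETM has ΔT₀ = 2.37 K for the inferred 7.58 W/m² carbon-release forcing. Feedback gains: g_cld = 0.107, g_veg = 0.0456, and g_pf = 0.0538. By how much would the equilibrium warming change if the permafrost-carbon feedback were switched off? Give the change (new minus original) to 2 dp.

-0.19 K

Original: g = 0.2064, ΔT = 2.37/(1−0.2064) = 2.9864 K.
Without permafrost-carbon: g' = 0.1526, ΔT' = 2.37/(1−0.1526) = 2.7968 K.
Change = 2.7968 − 2.9864 = -0.19 K.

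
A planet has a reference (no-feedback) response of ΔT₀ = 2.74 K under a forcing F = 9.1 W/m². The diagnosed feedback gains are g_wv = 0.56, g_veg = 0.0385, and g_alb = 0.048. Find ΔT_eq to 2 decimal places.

Total gain g = 0.56 + 0.0385 + 0.048 = 0.6465.
Amplification A = 1/(1 − 0.6465) = 2.829.
ΔT = 2.74 × 2.829 = 7.75 K.

7.75 K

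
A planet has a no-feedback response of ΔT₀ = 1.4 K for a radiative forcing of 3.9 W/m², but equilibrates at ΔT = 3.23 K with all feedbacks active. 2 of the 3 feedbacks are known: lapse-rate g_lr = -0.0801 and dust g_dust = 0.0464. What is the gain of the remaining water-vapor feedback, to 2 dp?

Amplification A = ΔT/ΔT₀ = 3.23/1.4 = 2.307.
Total gain g = 1 − 1/A = 1 − 1/2.307 = 0.5665.
Known gains sum to -0.0801 + 0.0464 = -0.0337.
g_wv = 0.5665 + 0.0337 = 0.60.

0.60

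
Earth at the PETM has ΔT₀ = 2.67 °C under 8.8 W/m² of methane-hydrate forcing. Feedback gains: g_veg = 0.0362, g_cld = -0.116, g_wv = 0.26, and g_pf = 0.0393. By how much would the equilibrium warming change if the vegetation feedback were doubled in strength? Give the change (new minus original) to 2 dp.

Original: g = 0.2195, ΔT = 2.67/(1−0.2195) = 3.4209 °C.
With doubled vegetation: g' = 0.2557, ΔT' = 2.67/(1−0.2557) = 3.5873 °C.
Change = 3.5873 − 3.4209 = 0.17 °C.

0.17 °C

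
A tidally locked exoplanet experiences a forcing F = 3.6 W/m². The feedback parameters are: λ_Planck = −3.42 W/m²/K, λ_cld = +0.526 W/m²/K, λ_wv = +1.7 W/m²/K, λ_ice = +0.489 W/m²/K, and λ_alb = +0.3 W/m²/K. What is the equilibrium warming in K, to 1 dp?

8.9 K

Net feedback parameter λ = (−3.42) + (+0.526) + (+1.7) + (+0.489) + (+0.3) = -0.405 W/m²/K.
ΔT = −F/λ = −3.6/(-0.405) = 8.9 K.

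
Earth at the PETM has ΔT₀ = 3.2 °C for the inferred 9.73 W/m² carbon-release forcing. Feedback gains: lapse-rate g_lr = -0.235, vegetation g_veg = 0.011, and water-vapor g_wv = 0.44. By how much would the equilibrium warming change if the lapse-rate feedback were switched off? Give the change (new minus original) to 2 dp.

1.75 °C

Original: g = 0.216, ΔT = 3.2/(1−0.216) = 4.0816 °C.
Without lapse-rate: g' = 0.451, ΔT' = 3.2/(1−0.451) = 5.8288 °C.
Change = 5.8288 − 4.0816 = 1.75 °C.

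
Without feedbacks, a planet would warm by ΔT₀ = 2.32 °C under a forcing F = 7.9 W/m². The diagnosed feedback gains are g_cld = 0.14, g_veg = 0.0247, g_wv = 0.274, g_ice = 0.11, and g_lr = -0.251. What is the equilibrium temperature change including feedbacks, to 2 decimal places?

Total gain g = 0.14 + 0.0247 + 0.274 + 0.11 − 0.251 = 0.2977.
Amplification A = 1/(1 − 0.2977) = 1.424.
ΔT = 2.32 × 1.424 = 3.30 °C.

3.30 °C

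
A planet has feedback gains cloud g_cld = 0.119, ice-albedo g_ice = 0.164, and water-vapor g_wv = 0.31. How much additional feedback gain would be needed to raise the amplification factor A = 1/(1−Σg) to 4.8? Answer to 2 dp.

Current total gain = 0.593.
Target gain for A = 4.8: g* = 1 − 1/4.8 = 0.7917.
Additional gain needed = 0.7917 − 0.593 = 0.20.

0.20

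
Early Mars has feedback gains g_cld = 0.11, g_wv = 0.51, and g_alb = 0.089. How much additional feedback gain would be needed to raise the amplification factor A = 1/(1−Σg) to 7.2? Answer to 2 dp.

0.15

Current total gain = 0.709.
Target gain for A = 7.2: g* = 1 − 1/7.2 = 0.8611.
Additional gain needed = 0.8611 − 0.709 = 0.15.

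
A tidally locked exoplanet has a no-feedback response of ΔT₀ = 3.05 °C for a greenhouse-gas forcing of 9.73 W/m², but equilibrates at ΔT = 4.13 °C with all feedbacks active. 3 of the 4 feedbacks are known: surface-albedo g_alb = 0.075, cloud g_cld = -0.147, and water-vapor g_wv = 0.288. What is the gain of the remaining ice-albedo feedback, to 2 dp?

Amplification A = ΔT/ΔT₀ = 4.13/3.05 = 1.354.
Total gain g = 1 − 1/A = 1 − 1/1.354 = 0.2614.
Known gains sum to 0.075 − 0.147 + 0.288 = 0.216.
g_ice = 0.2614 − 0.216 = 0.05.

0.05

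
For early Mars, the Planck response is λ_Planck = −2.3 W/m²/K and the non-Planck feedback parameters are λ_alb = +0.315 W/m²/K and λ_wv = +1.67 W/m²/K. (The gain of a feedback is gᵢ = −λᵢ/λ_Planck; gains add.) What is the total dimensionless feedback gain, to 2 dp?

0.86

Convert to gains: g_alb = 0.315/2.3 = 0.137; g_wv = 1.67/2.3 = 0.7261.
Total gain g = 0.8631.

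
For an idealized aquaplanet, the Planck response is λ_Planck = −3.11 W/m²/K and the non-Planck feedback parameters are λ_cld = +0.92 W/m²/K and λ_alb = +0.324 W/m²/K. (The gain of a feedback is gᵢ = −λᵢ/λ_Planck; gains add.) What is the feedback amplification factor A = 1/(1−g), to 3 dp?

1.667

Convert to gains: g_cld = 0.92/3.11 = 0.2958; g_alb = 0.324/3.11 = 0.1042.
Total gain g = 0.4.
A = 1/(1 − 0.4) = 1.667.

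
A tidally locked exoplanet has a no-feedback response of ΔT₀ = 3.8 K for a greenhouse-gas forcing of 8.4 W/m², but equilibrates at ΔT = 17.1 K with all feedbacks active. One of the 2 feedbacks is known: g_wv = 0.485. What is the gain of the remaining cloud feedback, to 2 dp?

0.29

Amplification A = ΔT/ΔT₀ = 17.1/3.8 = 4.5.
Total gain g = 1 − 1/A = 1 − 1/4.5 = 0.7778.
The known gain is 0.485.
g_cld = 0.7778 − 0.485 = 0.29.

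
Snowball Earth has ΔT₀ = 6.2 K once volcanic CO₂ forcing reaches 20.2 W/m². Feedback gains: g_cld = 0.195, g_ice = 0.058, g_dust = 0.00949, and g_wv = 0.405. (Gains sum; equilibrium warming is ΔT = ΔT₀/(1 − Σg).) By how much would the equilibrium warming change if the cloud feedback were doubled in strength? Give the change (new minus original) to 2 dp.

26.44 K

Original: g = 0.66749, ΔT = 6.2/(1−0.66749) = 18.6461 K.
With doubled cloud: g' = 0.86249, ΔT' = 6.2/(1−0.86249) = 45.0876 K.
Change = 45.0876 − 18.6461 = 26.44 K.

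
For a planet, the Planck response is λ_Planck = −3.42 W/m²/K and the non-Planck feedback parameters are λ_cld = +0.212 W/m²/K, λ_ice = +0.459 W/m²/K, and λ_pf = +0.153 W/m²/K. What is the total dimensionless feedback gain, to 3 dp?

Convert to gains: g_cld = 0.212/3.42 = 0.06199; g_ice = 0.459/3.42 = 0.1342; g_pf = 0.153/3.42 = 0.04474.
Total gain g = 0.24093.

0.241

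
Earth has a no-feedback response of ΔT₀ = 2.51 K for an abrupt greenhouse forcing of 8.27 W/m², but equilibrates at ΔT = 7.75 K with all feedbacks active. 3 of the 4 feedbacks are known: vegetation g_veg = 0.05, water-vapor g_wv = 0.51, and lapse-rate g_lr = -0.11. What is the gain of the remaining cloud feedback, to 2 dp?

0.23

Amplification A = ΔT/ΔT₀ = 7.75/2.51 = 3.088.
Total gain g = 1 − 1/A = 1 − 1/3.088 = 0.6762.
Known gains sum to 0.05 + 0.51 − 0.11 = 0.45.
g_cld = 0.6762 − 0.45 = 0.23.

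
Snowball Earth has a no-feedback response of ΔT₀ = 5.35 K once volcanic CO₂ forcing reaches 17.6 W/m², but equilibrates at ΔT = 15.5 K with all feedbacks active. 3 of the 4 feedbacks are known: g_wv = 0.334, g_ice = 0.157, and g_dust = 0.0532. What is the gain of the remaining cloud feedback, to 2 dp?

0.11

Amplification A = ΔT/ΔT₀ = 15.5/5.35 = 2.897.
Total gain g = 1 − 1/A = 1 − 1/2.897 = 0.6548.
Known gains sum to 0.334 + 0.157 + 0.0532 = 0.5442.
g_cld = 0.6548 − 0.5442 = 0.11.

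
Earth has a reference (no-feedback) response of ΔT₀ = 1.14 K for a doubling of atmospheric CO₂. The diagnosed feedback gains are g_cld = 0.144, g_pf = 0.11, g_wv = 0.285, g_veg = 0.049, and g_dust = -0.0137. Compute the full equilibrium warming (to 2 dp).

2.68 K

Total gain g = 0.144 + 0.11 + 0.285 + 0.049 − 0.0137 = 0.5743.
Amplification A = 1/(1 − 0.5743) = 2.349.
ΔT = 1.14 × 2.349 = 2.68 K.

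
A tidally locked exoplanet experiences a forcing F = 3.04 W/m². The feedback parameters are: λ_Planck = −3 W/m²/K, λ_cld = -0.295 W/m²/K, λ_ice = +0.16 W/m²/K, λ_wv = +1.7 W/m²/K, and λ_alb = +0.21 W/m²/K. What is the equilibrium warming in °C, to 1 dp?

Net feedback parameter λ = (−3) + (-0.295) + (+0.16) + (+1.7) + (+0.21) = -1.225 W/m²/K.
ΔT = −F/λ = −3.04/(-1.225) = 2.5 °C.

2.5 °C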